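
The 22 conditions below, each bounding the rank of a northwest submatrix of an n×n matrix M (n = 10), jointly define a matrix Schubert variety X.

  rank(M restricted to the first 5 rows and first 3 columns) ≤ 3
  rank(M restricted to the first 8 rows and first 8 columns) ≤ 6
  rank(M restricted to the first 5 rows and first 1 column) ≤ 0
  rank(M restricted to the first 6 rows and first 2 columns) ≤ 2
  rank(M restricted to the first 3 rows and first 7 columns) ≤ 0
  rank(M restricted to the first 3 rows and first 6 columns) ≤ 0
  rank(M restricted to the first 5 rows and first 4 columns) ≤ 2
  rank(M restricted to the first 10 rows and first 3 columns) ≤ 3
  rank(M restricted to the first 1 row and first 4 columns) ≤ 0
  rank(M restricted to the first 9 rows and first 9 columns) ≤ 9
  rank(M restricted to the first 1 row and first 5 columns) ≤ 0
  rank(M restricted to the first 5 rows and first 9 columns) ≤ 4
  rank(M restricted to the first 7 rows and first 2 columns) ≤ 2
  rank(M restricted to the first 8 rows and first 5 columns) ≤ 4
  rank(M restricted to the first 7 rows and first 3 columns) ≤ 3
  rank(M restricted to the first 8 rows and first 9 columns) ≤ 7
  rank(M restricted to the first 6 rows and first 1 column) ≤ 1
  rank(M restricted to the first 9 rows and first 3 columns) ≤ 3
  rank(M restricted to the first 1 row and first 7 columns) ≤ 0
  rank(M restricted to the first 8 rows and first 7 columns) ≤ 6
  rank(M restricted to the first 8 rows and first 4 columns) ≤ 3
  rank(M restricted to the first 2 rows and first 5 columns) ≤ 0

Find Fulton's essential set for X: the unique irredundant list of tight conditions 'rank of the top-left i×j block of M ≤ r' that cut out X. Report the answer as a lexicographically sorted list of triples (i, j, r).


Computing R[i][j] = min implied NW-rank bound (n=10, 22 conditions):

  R[1]: 0 0 0 0 0 0 0 1 1 1
  R[2]: 0 0 0 0 0 0 0 1 2 2
  R[3]: 0 0 0 0 0 0 0 1 2 3
  R[4]: 0 1 1 1 1 1 1 2 3 4
  R[5]: 0 1 2 2 2 2 2 3 4 5
  R[6]: 1 2 3 3 3 3 3 4 5 6
  R[7]: 1 2 3 3 4 4 4 5 6 7
  R[8]: 1 2 3 3 4 5 5 6 7 8
  R[9]: 1 2 3 4 5 6 6 7 8 9
  R[10]: 1 2 3 4 5 6 7 8 9 10

giving w = (8, 9, 10, 2, 3, 1, 5, 6, 4, 7) via Δ²R.

Fulton essential set (3 of the 25 Rothe cells):

[(3, 7, 0), (5, 1, 0), (8, 4, 3)]


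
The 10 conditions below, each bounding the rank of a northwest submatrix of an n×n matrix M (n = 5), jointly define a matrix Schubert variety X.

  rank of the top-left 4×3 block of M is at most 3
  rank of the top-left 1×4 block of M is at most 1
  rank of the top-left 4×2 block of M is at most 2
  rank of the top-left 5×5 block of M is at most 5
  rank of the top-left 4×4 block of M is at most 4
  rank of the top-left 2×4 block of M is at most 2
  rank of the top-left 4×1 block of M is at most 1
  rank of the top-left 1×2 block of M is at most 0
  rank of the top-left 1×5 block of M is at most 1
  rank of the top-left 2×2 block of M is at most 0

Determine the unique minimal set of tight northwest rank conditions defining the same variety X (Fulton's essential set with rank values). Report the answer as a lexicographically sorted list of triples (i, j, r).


The tightest implied rank at each (i,j), from the 10 conditions:

  R[1]: 0 | 0 | 1 | 1 | 1
  R[2]: 0 | 0 | 1 | 2 | 2
  R[3]: 1 | 1 | 2 | 3 | 3
  R[4]: 1 | 2 | 3 | 4 | 4
  R[5]: 1 | 2 | 3 | 4 | 5

reading off 1-entries of Δ²R: w = (3, 4, 1, 2, 5).

D(w) has 4 cells with 1 SE-corner; essential set:

[(2, 2, 0)]


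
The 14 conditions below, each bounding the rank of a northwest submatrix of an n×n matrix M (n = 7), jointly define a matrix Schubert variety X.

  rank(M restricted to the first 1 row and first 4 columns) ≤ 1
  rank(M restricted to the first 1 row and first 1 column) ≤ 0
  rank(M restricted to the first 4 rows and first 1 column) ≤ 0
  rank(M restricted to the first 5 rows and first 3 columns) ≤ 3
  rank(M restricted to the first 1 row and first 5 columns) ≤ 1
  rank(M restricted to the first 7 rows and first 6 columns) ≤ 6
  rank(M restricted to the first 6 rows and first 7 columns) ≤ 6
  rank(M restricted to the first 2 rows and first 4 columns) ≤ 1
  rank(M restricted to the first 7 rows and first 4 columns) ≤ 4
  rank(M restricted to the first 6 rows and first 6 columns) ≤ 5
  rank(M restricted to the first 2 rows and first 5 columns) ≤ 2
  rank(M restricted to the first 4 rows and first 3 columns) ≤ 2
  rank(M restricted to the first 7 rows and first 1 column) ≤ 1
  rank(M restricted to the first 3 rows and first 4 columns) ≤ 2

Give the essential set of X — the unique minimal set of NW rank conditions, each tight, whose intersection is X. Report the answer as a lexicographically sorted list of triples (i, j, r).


Rank table r_w(7×7) implied by the 14 constraints:

  R[1]: 0  1  1  1  1  1  1
  R[2]: 0  1  1  1  2  2  2
  R[3]: 0  1  2  2  3  3  3
  R[4]: 0  1  2  3  4  4  4
  R[5]: 1  2  3  4  5  5  5
  R[6]: 1  2  3  4  5  5  6
  R[7]: 1  2  3  4  5  6  7

the unique w with this rank table is (2, 5, 3, 4, 1, 7, 6).

D(w) has 7 cells with 3 SE-corners; essential set:

[(2, 4, 1), (4, 1, 0), (6, 6, 5)]


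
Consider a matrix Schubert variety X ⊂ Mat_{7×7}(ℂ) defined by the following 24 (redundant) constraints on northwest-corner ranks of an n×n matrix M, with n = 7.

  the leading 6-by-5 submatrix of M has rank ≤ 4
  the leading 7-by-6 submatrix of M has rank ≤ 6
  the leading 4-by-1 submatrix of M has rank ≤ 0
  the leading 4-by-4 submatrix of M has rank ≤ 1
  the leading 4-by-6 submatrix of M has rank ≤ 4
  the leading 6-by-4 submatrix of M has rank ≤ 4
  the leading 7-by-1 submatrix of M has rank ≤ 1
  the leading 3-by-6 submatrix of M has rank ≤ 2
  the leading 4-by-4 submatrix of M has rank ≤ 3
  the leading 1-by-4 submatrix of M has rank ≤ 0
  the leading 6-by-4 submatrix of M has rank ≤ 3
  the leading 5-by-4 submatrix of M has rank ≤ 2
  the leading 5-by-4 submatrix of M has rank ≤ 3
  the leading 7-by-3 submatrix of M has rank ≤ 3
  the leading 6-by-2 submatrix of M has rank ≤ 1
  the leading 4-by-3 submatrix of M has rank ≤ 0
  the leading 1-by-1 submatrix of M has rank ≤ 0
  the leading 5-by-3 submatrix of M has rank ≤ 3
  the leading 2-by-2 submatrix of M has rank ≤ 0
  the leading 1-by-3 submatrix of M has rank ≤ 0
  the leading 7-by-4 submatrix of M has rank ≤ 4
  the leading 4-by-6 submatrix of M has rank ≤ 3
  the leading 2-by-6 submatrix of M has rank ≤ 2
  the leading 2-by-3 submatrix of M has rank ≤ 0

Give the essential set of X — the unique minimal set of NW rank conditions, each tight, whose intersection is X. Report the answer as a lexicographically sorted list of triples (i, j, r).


Computing R[i][j] = min implied NW-rank bound (n=7, 24 conditions):

  0, 0, 0, 0, 1, 1, 1
  0, 0, 0, 1, 2, 2, 2
  0, 0, 0, 1, 2, 2, 3
  0, 0, 0, 1, 2, 3, 4
  1, 1, 1, 2, 3, 4, 5
  1, 1, 2, 3, 4, 5, 6
  1, 2, 3, 4, 5, 6, 7

giving w = (5, 4, 7, 6, 1, 3, 2) via Δ²R.

|D(w)|=15, |Ess(w)|=4:

[(1, 4, 0), (3, 6, 2), (4, 3, 0), (6, 2, 1)]


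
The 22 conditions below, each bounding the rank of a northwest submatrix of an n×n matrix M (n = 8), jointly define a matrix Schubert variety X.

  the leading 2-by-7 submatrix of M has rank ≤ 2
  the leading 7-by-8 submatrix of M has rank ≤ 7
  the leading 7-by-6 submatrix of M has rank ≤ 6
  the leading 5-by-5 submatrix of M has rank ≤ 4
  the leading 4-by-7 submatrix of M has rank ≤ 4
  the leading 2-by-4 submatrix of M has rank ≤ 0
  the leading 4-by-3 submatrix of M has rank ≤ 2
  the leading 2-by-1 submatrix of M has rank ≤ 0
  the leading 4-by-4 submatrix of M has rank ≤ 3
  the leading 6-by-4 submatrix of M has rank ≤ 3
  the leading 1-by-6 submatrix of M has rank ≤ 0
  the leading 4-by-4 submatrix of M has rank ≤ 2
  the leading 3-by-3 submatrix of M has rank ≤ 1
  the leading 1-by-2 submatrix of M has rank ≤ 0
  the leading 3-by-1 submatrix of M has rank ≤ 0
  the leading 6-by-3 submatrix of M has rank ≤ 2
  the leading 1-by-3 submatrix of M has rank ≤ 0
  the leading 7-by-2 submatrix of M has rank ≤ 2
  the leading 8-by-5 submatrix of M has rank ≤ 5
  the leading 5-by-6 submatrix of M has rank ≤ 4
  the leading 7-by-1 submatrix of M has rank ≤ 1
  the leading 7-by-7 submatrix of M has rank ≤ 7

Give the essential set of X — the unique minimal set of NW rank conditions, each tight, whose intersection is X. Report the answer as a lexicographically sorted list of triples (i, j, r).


Rank table r_w(8×8) implied by the 22 constraints:

  0  0  0  0  0  0  1  1
  0  0  0  0  1  1  2  2
  0  1  1  1  2  2  3  3
  1  2  2  2  3  3  4  4
  1  2  2  3  4  4  5  5
  1  2  2  3  4  5  6  6
  1  2  3  4  5  6  7  7
  1  2  3  4  5  6  7  8

hence w(1..8) = (7, 5, 2, 1, 4, 6, 3, 8).

Rothe diagram D(w) (13 cells), 4 SE-corners (essential conditions):

[(1, 6, 0), (2, 4, 0), (3, 1, 0), (6, 3, 2)]


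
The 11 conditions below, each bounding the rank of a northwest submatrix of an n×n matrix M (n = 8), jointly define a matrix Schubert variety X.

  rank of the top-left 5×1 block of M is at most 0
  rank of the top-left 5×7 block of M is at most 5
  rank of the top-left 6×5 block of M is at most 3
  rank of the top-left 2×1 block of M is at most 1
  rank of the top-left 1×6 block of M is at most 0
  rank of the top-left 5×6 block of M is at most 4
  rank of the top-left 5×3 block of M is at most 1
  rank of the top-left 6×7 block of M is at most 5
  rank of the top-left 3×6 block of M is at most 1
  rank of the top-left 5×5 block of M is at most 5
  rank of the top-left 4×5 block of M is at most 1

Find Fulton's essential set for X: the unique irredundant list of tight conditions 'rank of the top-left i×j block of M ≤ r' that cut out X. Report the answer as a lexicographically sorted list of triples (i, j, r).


Rank table r_w(8×8) implied by the 11 constraints:

  i=1: 0 0 0 0 0 0 1 1
  i=2: 0 1 1 1 1 1 2 2
  i=3: 0 1 1 1 1 1 2 3
  i=4: 0 1 1 1 1 2 3 4
  i=5: 0 1 1 2 2 3 4 5
  i=6: 1 2 2 3 3 4 5 6
  i=7: 1 2 3 4 4 5 6 7
  i=8: 1 2 3 4 5 6 7 8

giving w = (7, 2, 8, 6, 4, 1, 3, 5) via Δ²R.

|D(w)|=18, |Ess(w)|=5:

[(1, 6, 0), (3, 6, 1), (4, 5, 1), (5, 1, 0), (5, 3, 1)]


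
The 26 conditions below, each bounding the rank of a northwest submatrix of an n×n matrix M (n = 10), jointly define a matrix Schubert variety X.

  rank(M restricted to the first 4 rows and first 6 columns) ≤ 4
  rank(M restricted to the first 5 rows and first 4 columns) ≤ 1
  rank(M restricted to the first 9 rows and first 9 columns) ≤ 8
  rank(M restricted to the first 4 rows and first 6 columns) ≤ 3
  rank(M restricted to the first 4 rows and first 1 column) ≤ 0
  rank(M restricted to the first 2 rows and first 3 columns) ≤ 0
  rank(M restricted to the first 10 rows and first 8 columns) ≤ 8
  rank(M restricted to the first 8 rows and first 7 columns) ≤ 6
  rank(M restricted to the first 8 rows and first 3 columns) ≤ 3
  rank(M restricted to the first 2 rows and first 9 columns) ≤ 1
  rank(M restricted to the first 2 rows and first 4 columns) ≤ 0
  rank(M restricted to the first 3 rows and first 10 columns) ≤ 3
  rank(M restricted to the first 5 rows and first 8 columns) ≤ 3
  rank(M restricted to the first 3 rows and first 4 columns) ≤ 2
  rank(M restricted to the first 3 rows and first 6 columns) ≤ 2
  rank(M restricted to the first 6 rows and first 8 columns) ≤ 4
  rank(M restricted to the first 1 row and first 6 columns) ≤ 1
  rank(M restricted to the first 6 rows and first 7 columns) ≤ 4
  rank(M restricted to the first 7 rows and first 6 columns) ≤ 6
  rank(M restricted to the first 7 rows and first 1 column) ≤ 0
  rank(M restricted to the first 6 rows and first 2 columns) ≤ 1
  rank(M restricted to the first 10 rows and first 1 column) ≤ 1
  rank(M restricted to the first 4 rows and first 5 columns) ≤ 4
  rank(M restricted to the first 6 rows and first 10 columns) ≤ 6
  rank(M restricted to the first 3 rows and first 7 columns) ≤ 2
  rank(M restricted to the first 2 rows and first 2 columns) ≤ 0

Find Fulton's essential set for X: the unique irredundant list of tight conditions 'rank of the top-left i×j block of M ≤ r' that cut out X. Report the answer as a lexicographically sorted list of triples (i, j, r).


Computing R[i][j] = min implied NW-rank bound (n=10, 26 conditions):

  R[1]: 0, 0, 0, 0, 1, 1, 1, 1, 1, 1
  R[2]: 0, 0, 0, 0, 1, 1, 1, 1, 1, 2
  R[3]: 0, 1, 1, 1, 2, 2, 2, 2, 2, 3
  R[4]: 0, 1, 1, 1, 2, 3, 3, 3, 3, 4
  R[5]: 0, 1, 1, 1, 2, 3, 3, 3, 4, 5
  R[6]: 0, 1, 2, 2, 3, 4, 4, 4, 5, 6
  R[7]: 0, 1, 2, 3, 4, 5, 5, 5, 6, 7
  R[8]: 1, 2, 3, 4, 5, 6, 6, 6, 7, 8
  R[9]: 1, 2, 3, 4, 5, 6, 7, 7, 8, 9
  R[10]: 1, 2, 3, 4, 5, 6, 7, 8, 9, 10

second differences of R give the permutation w = (5, 10, 2, 6, 9, 3, 4, 1, 7, 8).

ℓ(w)=23; the 5 essential cells (i,j,r):

[(2, 4, 0), (2, 9, 1), (5, 4, 1), (5, 8, 3), (7, 1, 0)]


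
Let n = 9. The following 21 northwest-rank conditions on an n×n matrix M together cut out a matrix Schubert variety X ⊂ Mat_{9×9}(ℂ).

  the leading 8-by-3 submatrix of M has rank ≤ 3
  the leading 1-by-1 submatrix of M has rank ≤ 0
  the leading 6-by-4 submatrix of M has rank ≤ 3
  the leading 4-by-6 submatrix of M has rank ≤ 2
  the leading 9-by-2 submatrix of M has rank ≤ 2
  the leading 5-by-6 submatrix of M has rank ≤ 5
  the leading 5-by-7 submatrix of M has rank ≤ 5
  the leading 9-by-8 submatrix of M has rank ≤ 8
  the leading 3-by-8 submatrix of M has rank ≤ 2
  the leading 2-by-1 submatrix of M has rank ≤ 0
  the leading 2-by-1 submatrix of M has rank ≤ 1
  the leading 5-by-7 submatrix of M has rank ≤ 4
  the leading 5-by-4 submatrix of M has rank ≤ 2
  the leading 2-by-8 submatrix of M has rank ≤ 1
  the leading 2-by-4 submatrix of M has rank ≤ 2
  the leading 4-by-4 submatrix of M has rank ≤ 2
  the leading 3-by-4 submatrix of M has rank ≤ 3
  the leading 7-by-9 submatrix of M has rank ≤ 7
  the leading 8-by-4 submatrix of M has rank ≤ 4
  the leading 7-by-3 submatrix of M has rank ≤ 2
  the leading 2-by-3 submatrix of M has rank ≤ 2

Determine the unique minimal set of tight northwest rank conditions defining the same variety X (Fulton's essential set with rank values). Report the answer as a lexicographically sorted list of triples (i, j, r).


Recovering R(i,j) via the rank-extension bound from the 21 conditions:

  i=1: 0, 1, 1, 1, 1, 1, 1, 1, 1
  i=2: 0, 1, 1, 1, 1, 1, 1, 1, 2
  i=3: 1, 2, 2, 2, 2, 2, 2, 2, 3
  i=4: 1, 2, 2, 2, 2, 2, 3, 3, 4
  i=5: 1, 2, 2, 2, 3, 3, 4, 4, 5
  i=6: 1, 2, 2, 3, 4, 4, 5, 5, 6
  i=7: 1, 2, 2, 3, 4, 5, 6, 6, 7
  i=8: 1, 2, 3, 4, 5, 6, 7, 7, 8
  i=9: 1, 2, 3, 4, 5, 6, 7, 8, 9

second differences of R give the permutation w = (2, 9, 1, 7, 5, 4, 6, 3, 8).

D(w) has 16 cells with 5 SE-corners; essential set:

[(2, 1, 0), (2, 8, 1), (4, 6, 2), (5, 4, 2), (7, 3, 2)]


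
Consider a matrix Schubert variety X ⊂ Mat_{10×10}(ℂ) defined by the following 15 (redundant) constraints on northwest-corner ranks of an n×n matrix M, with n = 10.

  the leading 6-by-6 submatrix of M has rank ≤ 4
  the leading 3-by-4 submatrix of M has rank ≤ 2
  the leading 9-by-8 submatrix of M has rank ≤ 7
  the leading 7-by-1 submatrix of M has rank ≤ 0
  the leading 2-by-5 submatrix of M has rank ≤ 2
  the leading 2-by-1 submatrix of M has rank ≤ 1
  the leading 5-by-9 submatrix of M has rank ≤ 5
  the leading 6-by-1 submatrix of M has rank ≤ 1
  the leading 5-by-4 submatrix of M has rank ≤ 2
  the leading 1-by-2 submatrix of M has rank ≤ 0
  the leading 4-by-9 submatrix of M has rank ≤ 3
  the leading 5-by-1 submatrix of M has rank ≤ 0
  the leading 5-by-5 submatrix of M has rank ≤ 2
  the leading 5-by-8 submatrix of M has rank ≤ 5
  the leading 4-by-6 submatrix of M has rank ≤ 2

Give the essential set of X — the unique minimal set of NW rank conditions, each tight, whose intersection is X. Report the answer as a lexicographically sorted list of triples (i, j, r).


Propagating the 15 rank bounds to every northwest block:

  R[1]: 0 0 1 1 1 1 1 1 1 1
  R[2]: 0 1 2 2 2 2 2 2 2 2
  R[3]: 0 1 2 2 2 2 3 3 3 3
  R[4]: 0 1 2 2 2 2 3 3 3 4
  R[5]: 0 1 2 2 2 3 4 4 4 5
  R[6]: 0 1 2 3 3 4 5 5 5 6
  R[7]: 0 1 2 3 4 5 6 6 6 7
  R[8]: 1 2 3 4 5 6 7 7 7 8
  R[9]: 1 2 3 4 5 6 7 7 8 9
  R[10]: 1 2 3 4 5 6 7 8 9 10

reading off 1-entries of Δ²R: w = (3, 2, 7, 10, 6, 4, 5, 1, 9, 8).

Fulton essential set (6 of the 19 Rothe cells):

[(1, 2, 0), (4, 6, 2), (4, 9, 3), (5, 5, 2), (7, 1, 0), (9, 8, 7)]


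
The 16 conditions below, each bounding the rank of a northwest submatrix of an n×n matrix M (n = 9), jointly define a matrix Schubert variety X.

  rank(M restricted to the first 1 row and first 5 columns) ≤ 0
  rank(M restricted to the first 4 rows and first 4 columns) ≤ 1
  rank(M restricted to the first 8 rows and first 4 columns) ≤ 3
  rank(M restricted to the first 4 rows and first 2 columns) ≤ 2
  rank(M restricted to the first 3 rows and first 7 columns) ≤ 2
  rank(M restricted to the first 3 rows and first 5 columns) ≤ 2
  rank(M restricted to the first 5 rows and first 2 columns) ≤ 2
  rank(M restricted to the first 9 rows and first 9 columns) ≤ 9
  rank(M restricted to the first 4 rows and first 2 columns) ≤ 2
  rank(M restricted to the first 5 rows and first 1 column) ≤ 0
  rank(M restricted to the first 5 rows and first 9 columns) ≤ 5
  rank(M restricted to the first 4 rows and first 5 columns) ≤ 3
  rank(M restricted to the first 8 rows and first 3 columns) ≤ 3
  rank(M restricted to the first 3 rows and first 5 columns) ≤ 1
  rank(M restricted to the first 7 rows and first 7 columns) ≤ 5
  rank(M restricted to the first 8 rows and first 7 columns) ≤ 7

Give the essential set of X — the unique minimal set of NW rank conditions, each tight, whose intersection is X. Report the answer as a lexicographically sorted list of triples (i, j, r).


Rank table r_w(9×9) implied by the 16 constraints:

  row 1: 0 0 0 0 0 1 1 1 1
  row 2: 0 1 1 1 1 2 2 2 2
  row 3: 0 1 1 1 1 2 2 3 3
  row 4: 0 1 1 1 2 3 3 4 4
  row 5: 0 1 2 2 3 4 4 5 5
  row 6: 1 2 3 3 4 5 5 6 6
  row 7: 1 2 3 3 4 5 5 6 7
  row 8: 1 2 3 3 4 5 6 7 8
  row 9: 1 2 3 4 5 6 7 8 9

second differences of R give the permutation w = (6, 2, 8, 5, 3, 1, 9, 7, 4).

D(w) has 18 cells with 7 SE-corners; essential set:

[(1, 5, 0), (3, 5, 1), (3, 7, 2), (4, 4, 1), (5, 1, 0), (7, 7, 5), (8, 4, 3)]


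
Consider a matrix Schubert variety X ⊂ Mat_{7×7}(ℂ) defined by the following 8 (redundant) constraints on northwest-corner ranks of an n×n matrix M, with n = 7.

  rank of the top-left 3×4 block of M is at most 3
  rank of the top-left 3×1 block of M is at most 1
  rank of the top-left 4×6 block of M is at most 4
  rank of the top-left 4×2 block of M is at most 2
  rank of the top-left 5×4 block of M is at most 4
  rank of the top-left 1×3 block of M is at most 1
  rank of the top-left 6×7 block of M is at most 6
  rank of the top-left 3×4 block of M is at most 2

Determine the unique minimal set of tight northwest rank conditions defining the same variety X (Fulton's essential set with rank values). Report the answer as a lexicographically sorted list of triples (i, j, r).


Rank table r_w(7×7) implied by the 8 constraints:

  i=1: 1  1  1  1  1  1  1
  i=2: 1  2  2  2  2  2  2
  i=3: 1  2  2  2  3  3  3
  i=4: 1  2  3  3  4  4  4
  i=5: 1  2  3  4  5  5  5
  i=6: 1  2  3  4  5  6  6
  i=7: 1  2  3  4  5  6  7

reading off 1-entries of Δ²R: w = (1, 2, 5, 3, 4, 6, 7).

Fulton essential set (1 of the 2 Rothe cells):

[(3, 4, 2)]


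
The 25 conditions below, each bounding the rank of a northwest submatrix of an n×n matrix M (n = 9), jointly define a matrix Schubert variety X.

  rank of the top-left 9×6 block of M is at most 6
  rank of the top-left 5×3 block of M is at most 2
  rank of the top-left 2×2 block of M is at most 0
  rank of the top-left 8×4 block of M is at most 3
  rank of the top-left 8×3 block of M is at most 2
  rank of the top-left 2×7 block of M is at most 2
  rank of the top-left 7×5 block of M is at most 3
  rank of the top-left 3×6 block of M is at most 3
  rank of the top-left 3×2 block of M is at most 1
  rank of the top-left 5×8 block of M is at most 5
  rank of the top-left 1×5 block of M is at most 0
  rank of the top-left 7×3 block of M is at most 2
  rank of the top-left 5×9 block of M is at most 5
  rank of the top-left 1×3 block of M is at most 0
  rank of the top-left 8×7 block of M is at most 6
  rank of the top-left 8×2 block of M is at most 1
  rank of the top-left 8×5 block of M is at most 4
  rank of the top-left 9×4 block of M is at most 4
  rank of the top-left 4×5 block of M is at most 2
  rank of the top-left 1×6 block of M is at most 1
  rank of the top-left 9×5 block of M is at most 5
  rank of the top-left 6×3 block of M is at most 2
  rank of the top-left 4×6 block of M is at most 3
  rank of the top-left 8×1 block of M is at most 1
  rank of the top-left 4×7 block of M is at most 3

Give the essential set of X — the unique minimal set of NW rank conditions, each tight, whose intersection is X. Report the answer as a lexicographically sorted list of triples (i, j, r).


Recovering R(i,j) via the rank-extension bound from the 25 conditions:

  0, 0, 0, 0, 0, 1, 1, 1, 1
  0, 0, 1, 1, 1, 2, 2, 2, 2
  1, 1, 2, 2, 2, 3, 3, 3, 3
  1, 1, 2, 2, 2, 3, 3, 4, 4
  1, 1, 2, 3, 3, 4, 4, 5, 5
  1, 1, 2, 3, 3, 4, 5, 6, 6
  1, 1, 2, 3, 3, 4, 5, 6, 7
  1, 1, 2, 3, 4, 5, 6, 7, 8
  1, 2, 3, 4, 5, 6, 7, 8, 9

so w = (6, 3, 1, 8, 4, 7, 9, 5, 2).

Fulton essential set (6 of the 17 Rothe cells):

[(1, 5, 0), (2, 2, 0), (4, 5, 2), (4, 7, 3), (7, 5, 3), (8, 2, 1)]


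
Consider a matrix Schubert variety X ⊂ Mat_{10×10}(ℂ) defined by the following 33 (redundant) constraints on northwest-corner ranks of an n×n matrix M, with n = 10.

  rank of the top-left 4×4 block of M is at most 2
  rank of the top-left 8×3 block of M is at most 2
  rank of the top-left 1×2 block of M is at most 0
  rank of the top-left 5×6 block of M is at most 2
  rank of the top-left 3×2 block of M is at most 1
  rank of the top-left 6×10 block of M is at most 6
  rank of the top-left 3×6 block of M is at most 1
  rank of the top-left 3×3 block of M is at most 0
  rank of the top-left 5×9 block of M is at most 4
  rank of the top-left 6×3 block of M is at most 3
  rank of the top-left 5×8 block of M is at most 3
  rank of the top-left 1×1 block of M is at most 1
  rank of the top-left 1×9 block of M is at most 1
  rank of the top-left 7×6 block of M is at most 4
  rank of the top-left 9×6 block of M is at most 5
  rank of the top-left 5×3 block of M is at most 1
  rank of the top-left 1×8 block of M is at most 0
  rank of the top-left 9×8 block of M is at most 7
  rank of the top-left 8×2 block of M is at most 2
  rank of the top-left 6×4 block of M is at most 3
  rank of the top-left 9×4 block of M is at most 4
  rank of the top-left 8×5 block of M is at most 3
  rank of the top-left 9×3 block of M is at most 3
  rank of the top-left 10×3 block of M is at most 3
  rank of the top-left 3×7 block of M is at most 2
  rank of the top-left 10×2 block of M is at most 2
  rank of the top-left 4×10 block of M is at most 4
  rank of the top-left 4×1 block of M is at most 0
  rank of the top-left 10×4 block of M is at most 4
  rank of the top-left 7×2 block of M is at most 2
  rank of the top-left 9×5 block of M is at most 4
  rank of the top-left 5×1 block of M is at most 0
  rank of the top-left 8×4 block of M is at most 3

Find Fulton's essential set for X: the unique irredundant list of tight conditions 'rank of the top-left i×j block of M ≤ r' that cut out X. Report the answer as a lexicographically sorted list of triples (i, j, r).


Computing R[i][j] = min implied NW-rank bound (n=10, 33 conditions):

  R[1]: 0 0 0 0 0 0 0 0 1 1
  R[2]: 0 0 0 1 1 1 1 1 2 2
  R[3]: 0 0 0 1 1 1 2 2 3 3
  R[4]: 0 1 1 2 2 2 3 3 4 4
  R[5]: 0 1 1 2 2 2 3 3 4 5
  R[6]: 1 2 2 3 3 3 4 4 5 6
  R[7]: 1 2 2 3 3 4 5 5 6 7
  R[8]: 1 2 2 3 3 4 5 6 7 8
  R[9]: 1 2 3 4 4 5 6 7 8 9
  R[10]: 1 2 3 4 5 6 7 8 9 10

giving w = (9, 4, 7, 2, 10, 1, 6, 8, 3, 5) via Δ²R.

D(w) has 26 cells with 9 SE-corners; essential set:

[(1, 8, 0), (3, 3, 0), (3, 6, 1), (5, 1, 0), (5, 3, 1), (5, 6, 2), (5, 8, 3), (8, 3, 2), (8, 5, 3)]


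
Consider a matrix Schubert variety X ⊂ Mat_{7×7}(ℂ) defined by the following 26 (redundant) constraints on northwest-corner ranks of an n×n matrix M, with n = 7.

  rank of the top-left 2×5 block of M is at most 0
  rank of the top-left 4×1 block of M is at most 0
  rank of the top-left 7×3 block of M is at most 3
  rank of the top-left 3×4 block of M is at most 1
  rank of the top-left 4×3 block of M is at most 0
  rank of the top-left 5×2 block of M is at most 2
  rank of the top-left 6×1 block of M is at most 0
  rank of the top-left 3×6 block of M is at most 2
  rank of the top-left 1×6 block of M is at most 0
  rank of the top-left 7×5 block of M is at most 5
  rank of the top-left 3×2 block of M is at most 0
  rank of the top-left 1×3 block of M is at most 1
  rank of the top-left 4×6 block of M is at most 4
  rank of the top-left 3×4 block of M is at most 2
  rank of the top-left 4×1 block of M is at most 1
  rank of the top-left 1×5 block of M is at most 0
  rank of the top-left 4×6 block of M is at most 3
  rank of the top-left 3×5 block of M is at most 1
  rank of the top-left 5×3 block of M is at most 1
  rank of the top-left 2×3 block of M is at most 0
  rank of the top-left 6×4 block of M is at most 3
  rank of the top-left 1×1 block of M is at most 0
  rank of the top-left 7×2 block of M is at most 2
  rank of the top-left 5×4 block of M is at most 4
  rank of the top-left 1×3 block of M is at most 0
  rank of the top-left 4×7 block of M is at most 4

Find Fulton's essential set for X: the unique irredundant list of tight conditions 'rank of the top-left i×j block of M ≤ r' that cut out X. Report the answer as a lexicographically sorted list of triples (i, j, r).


Propagating the 26 rank bounds to every northwest block:

  R[1]: 0, 0, 0, 0, 0, 0, 1
  R[2]: 0, 0, 0, 0, 0, 1, 2
  R[3]: 0, 0, 0, 1, 1, 2, 3
  R[4]: 0, 0, 0, 1, 2, 3, 4
  R[5]: 0, 1, 1, 2, 3, 4, 5
  R[6]: 0, 1, 2, 3, 4, 5, 6
  R[7]: 1, 2, 3, 4, 5, 6, 7

second differences of R give the permutation w = (7, 6, 4, 5, 2, 3, 1).

D(w) has 19 cells with 4 SE-corners; essential set:

[(1, 6, 0), (2, 5, 0), (4, 3, 0), (6, 1, 0)]


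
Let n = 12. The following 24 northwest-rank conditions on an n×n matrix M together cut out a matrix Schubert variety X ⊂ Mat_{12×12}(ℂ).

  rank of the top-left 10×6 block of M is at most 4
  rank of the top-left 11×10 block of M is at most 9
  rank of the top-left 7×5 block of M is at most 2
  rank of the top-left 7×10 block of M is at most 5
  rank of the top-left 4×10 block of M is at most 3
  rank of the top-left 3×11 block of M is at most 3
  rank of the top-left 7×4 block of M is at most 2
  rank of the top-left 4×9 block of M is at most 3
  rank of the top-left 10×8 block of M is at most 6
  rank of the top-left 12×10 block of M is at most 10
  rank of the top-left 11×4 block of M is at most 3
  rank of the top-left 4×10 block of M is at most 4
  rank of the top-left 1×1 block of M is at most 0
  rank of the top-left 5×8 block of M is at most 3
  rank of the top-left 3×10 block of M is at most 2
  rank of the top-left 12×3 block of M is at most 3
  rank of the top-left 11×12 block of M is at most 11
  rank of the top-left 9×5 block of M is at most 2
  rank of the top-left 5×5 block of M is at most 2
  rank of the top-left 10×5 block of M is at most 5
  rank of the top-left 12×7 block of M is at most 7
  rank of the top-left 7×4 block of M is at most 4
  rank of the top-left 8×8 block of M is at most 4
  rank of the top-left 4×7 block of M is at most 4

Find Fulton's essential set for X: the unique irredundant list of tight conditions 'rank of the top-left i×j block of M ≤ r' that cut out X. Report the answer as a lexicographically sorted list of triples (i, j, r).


Reconstructing r_w from the 24 given conditions:

  i=1: 0, 1, 1, 1, 1, 1, 1, 1, 1, 1, 1, 1
  i=2: 1, 2, 2, 2, 2, 2, 2, 2, 2, 2, 2, 2
  i=3: 1, 2, 2, 2, 2, 2, 2, 2, 2, 2, 3, 3
  i=4: 1, 2, 2, 2, 2, 3, 3, 3, 3, 3, 4, 4
  i=5: 1, 2, 2, 2, 2, 3, 3, 3, 4, 4, 5, 5
  i=6: 1, 2, 2, 2, 2, 3, 4, 4, 5, 5, 6, 6
  i=7: 1, 2, 2, 2, 2, 3, 4, 4, 5, 5, 6, 7
  i=8: 1, 2, 2, 2, 2, 3, 4, 4, 5, 6, 7, 8
  i=9: 1, 2, 2, 2, 2, 3, 4, 5, 6, 7, 8, 9
  i=10: 1, 2, 3, 3, 3, 4, 5, 6, 7, 8, 9, 10
  i=11: 1, 2, 3, 3, 4, 5, 6, 7, 8, 9, 10, 11
  i=12: 1, 2, 3, 4, 5, 6, 7, 8, 9, 10, 11, 12

giving w = (2, 1, 11, 6, 9, 7, 12, 10, 8, 3, 5, 4) via Δ²R.

ℓ(w)=33; the 7 essential cells (i,j,r):

[(1, 1, 0), (3, 10, 2), (5, 8, 3), (7, 10, 5), (8, 8, 4), (9, 5, 2), (11, 4, 3)]


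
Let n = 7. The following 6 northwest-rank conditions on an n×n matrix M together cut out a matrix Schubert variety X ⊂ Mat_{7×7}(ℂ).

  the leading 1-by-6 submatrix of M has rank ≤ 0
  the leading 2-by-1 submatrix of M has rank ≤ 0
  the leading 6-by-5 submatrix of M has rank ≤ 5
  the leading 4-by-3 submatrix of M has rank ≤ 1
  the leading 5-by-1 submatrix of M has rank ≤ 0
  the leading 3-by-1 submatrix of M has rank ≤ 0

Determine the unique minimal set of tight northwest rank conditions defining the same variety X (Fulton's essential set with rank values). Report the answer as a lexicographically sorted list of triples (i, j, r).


Reconstructing r_w from the 6 given conditions:

  row 1: 0 0 0 0 0 0 1
  row 2: 0 1 1 1 1 1 2
  row 3: 0 1 1 2 2 2 3
  row 4: 0 1 1 2 3 3 4
  row 5: 0 1 2 3 4 4 5
  row 6: 1 2 3 4 5 5 6
  row 7: 1 2 3 4 5 6 7

reading off 1-entries of Δ²R: w = (7, 2, 4, 5, 3, 1, 6).

3 SE-corners of the 12-cell Rothe diagram give Ess(w):

[(1, 6, 0), (4, 3, 1), (5, 1, 0)]


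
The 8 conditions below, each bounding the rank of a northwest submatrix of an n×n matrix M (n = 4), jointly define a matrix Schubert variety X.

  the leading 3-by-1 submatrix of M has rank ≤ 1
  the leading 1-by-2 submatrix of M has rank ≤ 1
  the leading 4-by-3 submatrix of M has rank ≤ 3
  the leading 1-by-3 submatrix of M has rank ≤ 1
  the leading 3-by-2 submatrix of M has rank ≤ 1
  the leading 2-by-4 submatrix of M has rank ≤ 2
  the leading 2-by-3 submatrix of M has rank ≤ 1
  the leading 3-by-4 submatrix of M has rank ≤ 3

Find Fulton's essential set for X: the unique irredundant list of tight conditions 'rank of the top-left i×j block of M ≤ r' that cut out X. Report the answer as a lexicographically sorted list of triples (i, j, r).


Recovering R(i,j) via the rank-extension bound from the 8 conditions:

  R[1]: 1  1  1  1
  R[2]: 1  1  1  2
  R[3]: 1  1  2  3
  R[4]: 1  2  3  4

reading off 1-entries of Δ²R: w = (1, 4, 3, 2).

ℓ(w)=3; the 2 essential cells (i,j,r):

[(2, 3, 1), (3, 2, 1)]


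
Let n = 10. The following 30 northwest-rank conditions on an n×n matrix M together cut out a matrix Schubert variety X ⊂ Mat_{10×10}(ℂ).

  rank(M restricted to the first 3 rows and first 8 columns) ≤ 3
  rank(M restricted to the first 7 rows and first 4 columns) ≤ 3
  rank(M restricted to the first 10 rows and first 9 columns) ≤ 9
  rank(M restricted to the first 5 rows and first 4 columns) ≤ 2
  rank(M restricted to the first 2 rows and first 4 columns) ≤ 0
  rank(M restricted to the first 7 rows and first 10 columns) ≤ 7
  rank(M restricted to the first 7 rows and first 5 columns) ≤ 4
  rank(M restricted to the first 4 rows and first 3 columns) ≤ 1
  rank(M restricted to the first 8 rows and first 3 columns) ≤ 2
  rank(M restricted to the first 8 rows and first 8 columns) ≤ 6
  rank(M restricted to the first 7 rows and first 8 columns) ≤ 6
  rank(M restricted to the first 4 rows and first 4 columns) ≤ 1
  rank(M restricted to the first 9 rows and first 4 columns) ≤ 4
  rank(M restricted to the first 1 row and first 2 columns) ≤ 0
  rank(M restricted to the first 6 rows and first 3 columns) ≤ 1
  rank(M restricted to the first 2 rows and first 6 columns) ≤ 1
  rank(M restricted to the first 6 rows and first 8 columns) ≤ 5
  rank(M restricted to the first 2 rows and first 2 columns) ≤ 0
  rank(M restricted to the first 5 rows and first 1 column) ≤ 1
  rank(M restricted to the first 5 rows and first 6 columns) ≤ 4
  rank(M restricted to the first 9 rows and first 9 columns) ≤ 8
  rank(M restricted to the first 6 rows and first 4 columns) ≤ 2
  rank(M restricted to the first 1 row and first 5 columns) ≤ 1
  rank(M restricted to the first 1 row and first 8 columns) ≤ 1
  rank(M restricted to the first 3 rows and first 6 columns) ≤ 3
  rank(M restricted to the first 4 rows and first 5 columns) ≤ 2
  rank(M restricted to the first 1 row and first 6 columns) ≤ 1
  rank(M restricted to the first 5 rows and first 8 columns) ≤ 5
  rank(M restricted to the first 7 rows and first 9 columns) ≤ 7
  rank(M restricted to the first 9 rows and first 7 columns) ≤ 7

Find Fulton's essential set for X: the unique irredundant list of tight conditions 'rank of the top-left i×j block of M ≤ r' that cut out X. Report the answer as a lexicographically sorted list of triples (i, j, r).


Computing R[i][j] = min implied NW-rank bound (n=10, 30 conditions):

  i=1: 0, 0, 0, 0, 1, 1, 1, 1, 1, 1
  i=2: 0, 0, 0, 0, 1, 1, 2, 2, 2, 2
  i=3: 1, 1, 1, 1, 2, 2, 3, 3, 3, 3
  i=4: 1, 1, 1, 1, 2, 3, 4, 4, 4, 4
  i=5: 1, 1, 1, 2, 3, 4, 5, 5, 5, 5
  i=6: 1, 1, 1, 2, 3, 4, 5, 5, 6, 6
  i=7: 1, 2, 2, 3, 4, 5, 6, 6, 7, 7
  i=8: 1, 2, 2, 3, 4, 5, 6, 6, 7, 8
  i=9: 1, 2, 3, 4, 5, 6, 7, 7, 8, 9
  i=10: 1, 2, 3, 4, 5, 6, 7, 8, 9, 10

reading off 1-entries of Δ²R: w = (5, 7, 1, 6, 4, 9, 2, 10, 3, 8).

ℓ(w)=19; the 7 essential cells (i,j,r):

[(2, 4, 0), (2, 6, 1), (4, 4, 1), (6, 3, 1), (6, 8, 5), (8, 3, 2), (8, 8, 6)]


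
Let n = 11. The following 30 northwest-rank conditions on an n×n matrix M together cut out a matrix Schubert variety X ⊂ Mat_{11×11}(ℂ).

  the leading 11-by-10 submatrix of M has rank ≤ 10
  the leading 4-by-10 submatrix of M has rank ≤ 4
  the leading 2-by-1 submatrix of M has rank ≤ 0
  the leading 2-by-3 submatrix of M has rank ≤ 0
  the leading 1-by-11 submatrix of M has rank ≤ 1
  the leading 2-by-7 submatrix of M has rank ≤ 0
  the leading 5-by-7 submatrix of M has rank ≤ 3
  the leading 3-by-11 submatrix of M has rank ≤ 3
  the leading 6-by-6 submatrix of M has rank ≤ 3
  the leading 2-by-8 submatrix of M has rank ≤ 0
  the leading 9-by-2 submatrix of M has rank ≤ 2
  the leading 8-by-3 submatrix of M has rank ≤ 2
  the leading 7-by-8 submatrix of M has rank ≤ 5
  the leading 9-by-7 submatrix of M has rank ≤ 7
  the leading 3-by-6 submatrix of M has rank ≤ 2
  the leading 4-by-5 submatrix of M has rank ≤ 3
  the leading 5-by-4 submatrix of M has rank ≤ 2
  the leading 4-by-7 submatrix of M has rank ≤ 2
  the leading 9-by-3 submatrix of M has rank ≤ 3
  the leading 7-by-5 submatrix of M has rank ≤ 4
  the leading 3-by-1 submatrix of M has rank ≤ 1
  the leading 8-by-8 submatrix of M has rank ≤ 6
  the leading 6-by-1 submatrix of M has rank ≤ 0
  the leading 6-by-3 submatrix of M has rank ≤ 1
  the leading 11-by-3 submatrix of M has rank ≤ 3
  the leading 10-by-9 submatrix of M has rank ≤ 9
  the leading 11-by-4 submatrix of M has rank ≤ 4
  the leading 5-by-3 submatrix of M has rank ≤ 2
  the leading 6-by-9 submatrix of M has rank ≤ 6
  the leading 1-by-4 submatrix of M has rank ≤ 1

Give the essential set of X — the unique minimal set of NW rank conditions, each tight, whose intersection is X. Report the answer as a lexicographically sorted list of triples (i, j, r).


The tightest implied rank at each (i,j), from the 30 conditions:

  row 1: 0 | 0 | 0 | 0 | 0 | 0 | 0 | 0 | 1 | 1 | 1
  row 2: 0 | 0 | 0 | 0 | 0 | 0 | 0 | 0 | 1 | 2 | 2
  row 3: 0 | 1 | 1 | 1 | 1 | 1 | 1 | 1 | 2 | 3 | 3
  row 4: 0 | 1 | 1 | 2 | 2 | 2 | 2 | 2 | 3 | 4 | 4
  row 5: 0 | 1 | 1 | 2 | 3 | 3 | 3 | 3 | 4 | 5 | 5
  row 6: 0 | 1 | 1 | 2 | 3 | 3 | 4 | 4 | 5 | 6 | 6
  row 7: 1 | 2 | 2 | 3 | 4 | 4 | 5 | 5 | 6 | 7 | 7
  row 8: 1 | 2 | 2 | 3 | 4 | 5 | 6 | 6 | 7 | 8 | 8
  row 9: 1 | 2 | 3 | 4 | 5 | 6 | 7 | 7 | 8 | 9 | 9
  row 10: 1 | 2 | 3 | 4 | 5 | 6 | 7 | 8 | 9 | 10 | 10
  row 11: 1 | 2 | 3 | 4 | 5 | 6 | 7 | 8 | 9 | 10 | 11

the unique w with this rank table is (9, 10, 2, 4, 5, 7, 1, 6, 3, 8, 11).

|D(w)|=25, |Ess(w)|=5:

[(2, 8, 0), (6, 1, 0), (6, 3, 1), (6, 6, 3), (8, 3, 2)]


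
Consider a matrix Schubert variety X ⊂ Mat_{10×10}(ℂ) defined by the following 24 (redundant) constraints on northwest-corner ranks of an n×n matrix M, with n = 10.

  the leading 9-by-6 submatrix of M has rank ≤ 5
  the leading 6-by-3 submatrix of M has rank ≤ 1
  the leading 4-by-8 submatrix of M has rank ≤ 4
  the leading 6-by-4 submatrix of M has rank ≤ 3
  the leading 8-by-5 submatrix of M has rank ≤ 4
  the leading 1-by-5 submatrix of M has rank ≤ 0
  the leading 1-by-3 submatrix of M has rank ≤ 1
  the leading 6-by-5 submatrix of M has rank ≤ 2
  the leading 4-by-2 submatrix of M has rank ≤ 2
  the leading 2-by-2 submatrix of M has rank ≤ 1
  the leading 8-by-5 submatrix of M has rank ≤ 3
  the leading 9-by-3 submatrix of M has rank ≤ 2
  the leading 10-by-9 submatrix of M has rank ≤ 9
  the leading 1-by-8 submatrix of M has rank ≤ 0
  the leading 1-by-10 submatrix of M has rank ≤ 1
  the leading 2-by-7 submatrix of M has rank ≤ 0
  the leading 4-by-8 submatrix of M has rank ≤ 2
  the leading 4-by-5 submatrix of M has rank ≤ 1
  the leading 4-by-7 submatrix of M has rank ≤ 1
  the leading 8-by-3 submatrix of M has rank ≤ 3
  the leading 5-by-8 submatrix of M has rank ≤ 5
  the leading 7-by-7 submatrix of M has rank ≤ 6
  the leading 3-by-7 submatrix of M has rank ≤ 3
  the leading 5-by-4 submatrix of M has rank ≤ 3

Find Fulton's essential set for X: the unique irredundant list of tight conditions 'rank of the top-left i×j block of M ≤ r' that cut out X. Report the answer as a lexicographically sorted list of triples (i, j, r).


Recovering R(i,j) via the rank-extension bound from the 24 conditions:

  0, 0, 0, 0, 0, 0, 0, 0, 1, 1
  0, 0, 0, 0, 0, 0, 0, 1, 2, 2
  1, 1, 1, 1, 1, 1, 1, 2, 3, 3
  1, 1, 1, 1, 1, 1, 1, 2, 3, 4
  1, 1, 1, 2, 2, 2, 2, 3, 4, 5
  1, 1, 1, 2, 2, 3, 3, 4, 5, 6
  1, 2, 2, 3, 3, 4, 4, 5, 6, 7
  1, 2, 2, 3, 3, 4, 5, 6, 7, 8
  1, 2, 2, 3, 4, 5, 6, 7, 8, 9
  1, 2, 3, 4, 5, 6, 7, 8, 9, 10

reading off 1-entries of Δ²R: w = (9, 8, 1, 10, 4, 6, 2, 7, 5, 3).

ℓ(w)=29; the 7 essential cells (i,j,r):

[(1, 8, 0), (2, 7, 0), (4, 7, 1), (6, 3, 1), (6, 5, 2), (8, 5, 3), (9, 3, 2)]


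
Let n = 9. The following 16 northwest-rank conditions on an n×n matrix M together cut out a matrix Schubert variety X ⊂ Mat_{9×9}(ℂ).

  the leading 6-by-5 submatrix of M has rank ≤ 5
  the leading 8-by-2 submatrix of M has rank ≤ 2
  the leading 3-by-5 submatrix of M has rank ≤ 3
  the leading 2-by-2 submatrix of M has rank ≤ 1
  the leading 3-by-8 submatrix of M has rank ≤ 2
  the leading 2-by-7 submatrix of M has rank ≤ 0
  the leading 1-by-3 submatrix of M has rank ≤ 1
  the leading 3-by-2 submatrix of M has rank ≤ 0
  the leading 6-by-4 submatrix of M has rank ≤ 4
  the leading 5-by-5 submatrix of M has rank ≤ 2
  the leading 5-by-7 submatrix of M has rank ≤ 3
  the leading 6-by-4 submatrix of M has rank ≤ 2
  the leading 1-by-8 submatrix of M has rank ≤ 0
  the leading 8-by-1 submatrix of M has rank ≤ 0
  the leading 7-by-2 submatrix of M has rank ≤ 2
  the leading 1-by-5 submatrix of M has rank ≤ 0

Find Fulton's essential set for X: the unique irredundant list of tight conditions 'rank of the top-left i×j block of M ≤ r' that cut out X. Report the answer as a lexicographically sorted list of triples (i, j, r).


Propagating the 16 rank bounds to every northwest block:

  i=1: 0 0 0 0 0 0 0 0 1
  i=2: 0 0 0 0 0 0 0 1 2
  i=3: 0 0 1 1 1 1 1 2 3
  i=4: 0 1 2 2 2 2 2 3 4
  i=5: 0 1 2 2 2 3 3 4 5
  i=6: 0 1 2 2 3 4 4 5 6
  i=7: 0 1 2 3 4 5 5 6 7
  i=8: 0 1 2 3 4 5 6 7 8
  i=9: 1 2 3 4 5 6 7 8 9

giving w = (9, 8, 3, 2, 6, 5, 4, 7, 1) via Δ²R.

6 SE-corners of the 25-cell Rothe diagram give Ess(w):

[(1, 8, 0), (2, 7, 0), (3, 2, 0), (5, 5, 2), (6, 4, 2), (8, 1, 0)]
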